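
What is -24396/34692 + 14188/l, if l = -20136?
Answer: -20488499/14553294 ≈ -1.4078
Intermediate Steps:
-24396/34692 + 14188/l = -24396/34692 + 14188/(-20136) = -24396*1/34692 + 14188*(-1/20136) = -2033/2891 - 3547/5034 = -20488499/14553294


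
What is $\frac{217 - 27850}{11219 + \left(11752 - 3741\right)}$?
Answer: $- \frac{9211}{6410} \approx -1.437$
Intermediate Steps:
$\frac{217 - 27850}{11219 + \left(11752 - 3741\right)} = - \frac{27633}{11219 + 8011} = - \frac{27633}{19230} = \left(-27633\right) \frac{1}{19230} = - \frac{9211}{6410}$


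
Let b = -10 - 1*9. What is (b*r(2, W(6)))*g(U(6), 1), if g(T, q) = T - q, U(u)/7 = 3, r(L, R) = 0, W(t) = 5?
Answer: 0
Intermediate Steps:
U(u) = 21 (U(u) = 7*3 = 21)
b = -19 (b = -10 - 9 = -19)
(b*r(2, W(6)))*g(U(6), 1) = (-19*0)*(21 - 1*1) = 0*(21 - 1) = 0*20 = 0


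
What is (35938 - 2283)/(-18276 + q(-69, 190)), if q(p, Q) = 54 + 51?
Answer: -33655/18171 ≈ -1.8521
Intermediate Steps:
q(p, Q) = 105
(35938 - 2283)/(-18276 + q(-69, 190)) = (35938 - 2283)/(-18276 + 105) = 33655/(-18171) = 33655*(-1/18171) = -33655/18171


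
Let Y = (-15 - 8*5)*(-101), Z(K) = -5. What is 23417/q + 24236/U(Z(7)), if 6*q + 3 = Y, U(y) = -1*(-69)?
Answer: 72126455/191544 ≈ 376.55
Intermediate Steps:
U(y) = 69
Y = 5555 (Y = (-15 - 40)*(-101) = -55*(-101) = 5555)
q = 2776/3 (q = -½ + (⅙)*5555 = -½ + 5555/6 = 2776/3 ≈ 925.33)
23417/q + 24236/U(Z(7)) = 23417/(2776/3) + 24236/69 = 23417*(3/2776) + 24236*(1/69) = 70251/2776 + 24236/69 = 72126455/191544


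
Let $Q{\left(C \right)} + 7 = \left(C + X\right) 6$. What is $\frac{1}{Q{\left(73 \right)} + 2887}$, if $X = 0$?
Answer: $\frac{1}{3318} \approx 0.00030139$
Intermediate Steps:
$Q{\left(C \right)} = -7 + 6 C$ ($Q{\left(C \right)} = -7 + \left(C + 0\right) 6 = -7 + C 6 = -7 + 6 C$)
$\frac{1}{Q{\left(73 \right)} + 2887} = \frac{1}{\left(-7 + 6 \cdot 73\right) + 2887} = \frac{1}{\left(-7 + 438\right) + 2887} = \frac{1}{431 + 2887} = \frac{1}{3318}$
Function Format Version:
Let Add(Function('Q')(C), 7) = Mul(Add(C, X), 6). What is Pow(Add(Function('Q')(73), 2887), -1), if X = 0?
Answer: Rational(1, 3318) ≈ 0.00030139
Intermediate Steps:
Function('Q')(C) = Add(-7, Mul(6, C)) (Function('Q')(C) = Add(-7, Mul(Add(C, 0), 6)) = Add(-7, Mul(C, 6)) = Add(-7, Mul(6, C)))
Pow(Add(Function('Q')(73), 2887), -1) = Pow(Add(Add(-7, Mul(6, 73)), 2887), -1) = Pow(Add(Add(-7, 438), 2887), -1) = Pow(Add(431, 2887), -1) = Pow(3318, -1) = Rational(1, 3318)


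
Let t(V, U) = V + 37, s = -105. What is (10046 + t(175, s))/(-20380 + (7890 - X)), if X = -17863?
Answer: 10258/5373 ≈ 1.9092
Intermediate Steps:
t(V, U) = 37 + V
(10046 + t(175, s))/(-20380 + (7890 - X)) = (10046 + (37 + 175))/(-20380 + (7890 - 1*(-17863))) = (10046 + 212)/(-20380 + (7890 + 17863)) = 10258/(-20380 + 25753) = 10258/5373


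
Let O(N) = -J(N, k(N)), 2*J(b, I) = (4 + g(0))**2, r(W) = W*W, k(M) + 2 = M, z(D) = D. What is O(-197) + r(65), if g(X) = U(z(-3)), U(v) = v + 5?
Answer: 4207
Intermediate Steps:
U(v) = 5 + v
k(M) = -2 + M
g(X) = 2 (g(X) = 5 - 3 = 2)
r(W) = W**2
J(b, I) = 18 (J(b, I) = (4 + 2)**2/2 = (1/2)*6**2 = (1/2)*36 = 18)
O(N) = -18 (O(N) = -1*18 = -18)
O(-197) + r(65) = -18 + 65**2 = -18 + 4225 = 4207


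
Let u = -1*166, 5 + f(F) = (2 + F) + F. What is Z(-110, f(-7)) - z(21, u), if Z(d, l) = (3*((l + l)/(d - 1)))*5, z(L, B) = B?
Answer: 6312/37 ≈ 170.59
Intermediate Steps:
f(F) = -3 + 2*F (f(F) = -5 + ((2 + F) + F) = -5 + (2 + 2*F) = -3 + 2*F)
u = -166
Z(d, l) = 30*l/(-1 + d) (Z(d, l) = (3*((2*l)/(-1 + d)))*5 = (3*(2*l/(-1 + d)))*5 = (6*l/(-1 + d))*5 = 30*l/(-1 + d))
Z(-110, f(-7)) - z(21, u) = 30*(-3 + 2*(-7))/(-1 - 110) - 1*(-166) = 30*(-3 - 14)/(-111) + 166 = 30*(-17)*(-1/111) + 166 = 170/37 + 166 = 6312/37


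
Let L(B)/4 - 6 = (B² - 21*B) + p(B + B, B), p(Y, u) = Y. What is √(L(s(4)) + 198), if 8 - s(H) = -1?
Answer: I*√138 ≈ 11.747*I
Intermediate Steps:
s(H) = 9 (s(H) = 8 - 1*(-1) = 8 + 1 = 9)
L(B) = 24 - 76*B + 4*B² (L(B) = 24 + 4*((B² - 21*B) + (B + B)) = 24 + 4*((B² - 21*B) + 2*B) = 24 + 4*(B² - 19*B) = 24 + (-76*B + 4*B²) = 24 - 76*B + 4*B²)
√(L(s(4)) + 198) = √((24 - 76*9 + 4*9²) + 198) = √((24 - 684 + 4*81) + 198) = √((24 - 684 + 324) + 198) = √(-336 + 198) = √(-138) = I*√138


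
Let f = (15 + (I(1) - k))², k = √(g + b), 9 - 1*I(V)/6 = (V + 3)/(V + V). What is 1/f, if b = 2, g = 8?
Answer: (57 - √10)⁻² ≈ 0.00034501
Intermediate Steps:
I(V) = 54 - 3*(3 + V)/V (I(V) = 54 - 6*(V + 3)/(V + V) = 54 - 6*(3 + V)/(2*V) = 54 - 6*(3 + V)*1/(2*V) = 54 - 3*(3 + V)/V)
k = √10 (k = √(8 + 2) = √10 ≈ 3.1623)
f = (57 - √10)² (f = (15 + ((51 - 9/1) - √10))² = (15 + ((51 - 9*1) - √10))² = (15 + ((51 - 9) - √10))² = (15 + (42 - √10))² = (57 - √10)² ≈ 2898.5)
1/f = 1/((57 - √10)²) = (57 - √10)⁻²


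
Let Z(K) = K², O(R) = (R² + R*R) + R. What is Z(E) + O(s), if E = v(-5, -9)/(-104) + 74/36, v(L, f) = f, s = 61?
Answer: 6577368313/876096 ≈ 7507.6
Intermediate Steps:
E = 2005/936 (E = -9/(-104) + 74/36 = -9*(-1/104) + 74*(1/36) = 9/104 + 37/18 = 2005/936 ≈ 2.1421)
O(R) = R + 2*R² (O(R) = (R² + R²) + R = 2*R² + R = R + 2*R²)
Z(E) + O(s) = (2005/936)² + 61*(1 + 2*61) = 4020025/876096 + 61*(1 + 122) = 4020025/876096 + 61*123 = 4020025/876096 + 7503 = 6577368313/876096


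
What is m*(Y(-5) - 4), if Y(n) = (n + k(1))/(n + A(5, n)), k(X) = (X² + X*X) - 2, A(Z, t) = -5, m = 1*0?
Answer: 0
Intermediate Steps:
m = 0
k(X) = -2 + 2*X² (k(X) = (X² + X²) - 2 = 2*X² - 2 = -2 + 2*X²)
Y(n) = n/(-5 + n) (Y(n) = (n + (-2 + 2*1²))/(n - 5) = (n + (-2 + 2*1))/(-5 + n) = (n + (-2 + 2))/(-5 + n) = (n + 0)/(-5 + n) = n/(-5 + n))
m*(Y(-5) - 4) = 0*(-5/(-5 - 5) - 4) = 0*(-5/(-10) - 4) = 0*(-5*(-⅒) - 4) = 0*(½ - 4) = 0*(-7/2) = 0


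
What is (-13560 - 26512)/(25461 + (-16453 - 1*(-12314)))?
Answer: -20036/10661 ≈ -1.8794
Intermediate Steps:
(-13560 - 26512)/(25461 + (-16453 - 1*(-12314))) = -40072/(25461 + (-16453 + 12314)) = -40072/(25461 - 4139) = -40072/21322 = -40072*1/21322 = -20036/10661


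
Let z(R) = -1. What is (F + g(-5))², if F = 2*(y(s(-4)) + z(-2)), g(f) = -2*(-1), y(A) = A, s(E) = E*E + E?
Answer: 576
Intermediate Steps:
s(E) = E + E² (s(E) = E² + E = E + E²)
g(f) = 2
F = 22 (F = 2*(-4*(1 - 4) - 1) = 2*(-4*(-3) - 1) = 2*(12 - 1) = 2*11 = 22)
(F + g(-5))² = (22 + 2)² = 24² = 576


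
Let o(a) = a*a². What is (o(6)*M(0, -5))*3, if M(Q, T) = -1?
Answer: -648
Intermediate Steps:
o(a) = a³
(o(6)*M(0, -5))*3 = (6³*(-1))*3 = (216*(-1))*3 = -216*3 = -648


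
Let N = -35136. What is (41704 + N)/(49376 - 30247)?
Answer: 6568/19129 ≈ 0.34335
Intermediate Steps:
(41704 + N)/(49376 - 30247) = (41704 - 35136)/(49376 - 30247) = 6568/19129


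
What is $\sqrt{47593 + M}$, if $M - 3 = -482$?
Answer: $\sqrt{47114} \approx 217.06$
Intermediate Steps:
$M = -479$ ($M = 3 - 482 = -479$)
$\sqrt{47593 + M} = \sqrt{47593 - 479} = \sqrt{47114}$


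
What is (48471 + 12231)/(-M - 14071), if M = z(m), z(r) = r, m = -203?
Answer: -30351/6934 ≈ -4.3771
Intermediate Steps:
M = -203
(48471 + 12231)/(-M - 14071) = (48471 + 12231)/(-1*(-203) - 14071) = 60702/(203 - 14071) = 60702/(-13868) = 60702*(-1/13868) = -30351/6934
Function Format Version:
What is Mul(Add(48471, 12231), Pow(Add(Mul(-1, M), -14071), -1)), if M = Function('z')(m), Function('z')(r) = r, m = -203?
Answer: Rational(-30351, 6934) ≈ -4.3771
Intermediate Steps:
M = -203
Mul(Add(48471, 12231), Pow(Add(Mul(-1, M), -14071), -1)) = Mul(Add(48471, 12231), Pow(Add(Mul(-1, -203), -14071), -1)) = Mul(60702, Pow(Add(203, -14071), -1)) = Mul(60702, Pow(-13868, -1)) = Mul(60702, Rational(-1, 13868)) = Rational(-30351, 6934)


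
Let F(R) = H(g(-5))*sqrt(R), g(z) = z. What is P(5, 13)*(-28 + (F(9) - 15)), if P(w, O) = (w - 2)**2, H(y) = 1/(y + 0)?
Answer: -1962/5 ≈ -392.40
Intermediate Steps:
H(y) = 1/y
F(R) = -sqrt(R)/5 (F(R) = sqrt(R)/(-5) = -sqrt(R)/5)
P(w, O) = (-2 + w)**2
P(5, 13)*(-28 + (F(9) - 15)) = (-2 + 5)**2*(-28 + (-sqrt(9)/5 - 15)) = 3**2*(-28 + (-1/5*3 - 15)) = 9*(-28 + (-3/5 - 15)) = 9*(-28 - 78/5) = 9*(-218/5) = -1962/5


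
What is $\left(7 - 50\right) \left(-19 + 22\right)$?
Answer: $-129$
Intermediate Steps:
$\left(7 - 50\right) \left(-19 + 22\right) = \left(-43\right) 3 = -129$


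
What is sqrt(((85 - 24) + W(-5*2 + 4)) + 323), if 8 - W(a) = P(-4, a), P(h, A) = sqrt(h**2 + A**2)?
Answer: sqrt(392 - 2*sqrt(13)) ≈ 19.616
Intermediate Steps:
P(h, A) = sqrt(A**2 + h**2)
W(a) = 8 - sqrt(16 + a**2) (W(a) = 8 - sqrt(a**2 + (-4)**2) = 8 - sqrt(a**2 + 16) = 8 - sqrt(16 + a**2))
sqrt(((85 - 24) + W(-5*2 + 4)) + 323) = sqrt(((85 - 24) + (8 - sqrt(16 + (-5*2 + 4)**2))) + 323) = sqrt((61 + (8 - sqrt(16 + (-10 + 4)**2))) + 323) = sqrt((61 + (8 - sqrt(16 + (-6)**2))) + 323) = sqrt((61 + (8 - sqrt(16 + 36))) + 323) = sqrt((61 + (8 - sqrt(52))) + 323) = sqrt((61 + (8 - 2*sqrt(13))) + 323) = sqrt((69 - 2*sqrt(13)) + 323) = sqrt(392 - 2*sqrt(13))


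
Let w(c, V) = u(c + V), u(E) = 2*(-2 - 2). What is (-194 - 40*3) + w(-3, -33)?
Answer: -322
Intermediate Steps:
u(E) = -8 (u(E) = 2*(-4) = -8)
w(c, V) = -8
(-194 - 40*3) + w(-3, -33) = (-194 - 40*3) - 8 = (-194 - 120) - 8 = -314 - 8 = -322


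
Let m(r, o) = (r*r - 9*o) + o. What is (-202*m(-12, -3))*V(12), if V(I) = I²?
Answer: -4886784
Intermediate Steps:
m(r, o) = r² - 8*o (m(r, o) = (r² - 9*o) + o = r² - 8*o)
(-202*m(-12, -3))*V(12) = -202*((-12)² - 8*(-3))*12² = -202*(144 + 24)*144 = -202*168*144 = -33936*144 = -4886784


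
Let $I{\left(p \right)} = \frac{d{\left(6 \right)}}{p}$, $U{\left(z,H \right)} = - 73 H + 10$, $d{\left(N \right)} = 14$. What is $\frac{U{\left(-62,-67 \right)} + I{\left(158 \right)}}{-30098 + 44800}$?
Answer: $\frac{193593}{580729} \approx 0.33336$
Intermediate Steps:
$U{\left(z,H \right)} = 10 - 73 H$
$I{\left(p \right)} = \frac{14}{p}$
$\frac{U{\left(-62,-67 \right)} + I{\left(158 \right)}}{-30098 + 44800} = \frac{\left(10 - -4891\right) + \frac{14}{158}}{-30098 + 44800} = \frac{\left(10 + 4891\right) + 14 \cdot \frac{1}{158}}{14702} = \left(4901 + \frac{7}{79}\right) \frac{1}{14702} = \frac{387186}{79} \cdot \frac{1}{14702} = \frac{193593}{580729}$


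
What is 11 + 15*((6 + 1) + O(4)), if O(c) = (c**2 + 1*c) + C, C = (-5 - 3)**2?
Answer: 1376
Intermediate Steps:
C = 64 (C = (-8)**2 = 64)
O(c) = 64 + c + c**2 (O(c) = (c**2 + 1*c) + 64 = (c**2 + c) + 64 = (c + c**2) + 64 = 64 + c + c**2)
11 + 15*((6 + 1) + O(4)) = 11 + 15*((6 + 1) + (64 + 4 + 4**2)) = 11 + 15*(7 + (64 + 4 + 16)) = 11 + 15*(7 + 84) = 11 + 15*91 = 11 + 1365 = 1376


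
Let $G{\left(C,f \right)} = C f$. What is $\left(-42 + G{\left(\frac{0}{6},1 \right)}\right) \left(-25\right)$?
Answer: $1050$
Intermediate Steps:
$\left(-42 + G{\left(\frac{0}{6},1 \right)}\right) \left(-25\right) = \left(-42 + \frac{0}{6} \cdot 1\right) \left(-25\right) = \left(-42 + 0 \cdot \frac{1}{6} \cdot 1\right) \left(-25\right) = \left(-42 + 0 \cdot 1\right) \left(-25\right) = \left(-42 + 0\right) \left(-25\right) = \left(-42\right) \left(-25\right) = 1050$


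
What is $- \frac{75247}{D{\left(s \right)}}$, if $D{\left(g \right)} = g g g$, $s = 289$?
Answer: $- \frac{75247}{24137569} \approx -0.0031174$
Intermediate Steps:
$D{\left(g \right)} = g^{3}$ ($D{\left(g \right)} = g^{2} g = g^{3}$)
$- \frac{75247}{D{\left(s \right)}} = - \frac{75247}{289^{3}} = - \frac{75247}{24137569}$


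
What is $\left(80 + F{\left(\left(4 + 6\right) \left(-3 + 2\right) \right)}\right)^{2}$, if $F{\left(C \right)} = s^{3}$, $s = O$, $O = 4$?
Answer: $20736$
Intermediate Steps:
$s = 4$
$F{\left(C \right)} = 64$ ($F{\left(C \right)} = 4^{3} = 64$)
$\left(80 + F{\left(\left(4 + 6\right) \left(-3 + 2\right) \right)}\right)^{2} = \left(80 + 64\right)^{2} = 144^{2} = 20736$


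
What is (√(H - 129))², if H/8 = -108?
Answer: -993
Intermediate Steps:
H = -864 (H = 8*(-108) = -864)
(√(H - 129))² = (√(-864 - 129))² = (√(-993))² = (I*√993)² = -993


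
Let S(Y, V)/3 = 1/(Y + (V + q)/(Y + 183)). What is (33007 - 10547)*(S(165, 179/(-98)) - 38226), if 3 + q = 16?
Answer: -322144638448152/375217 ≈ -8.5856e+8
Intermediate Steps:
q = 13 (q = -3 + 16 = 13)
S(Y, V) = 3/(Y + (13 + V)/(183 + Y)) (S(Y, V) = 3/(Y + (V + 13)/(Y + 183)) = 3/(Y + (13 + V)/(183 + Y)))
(33007 - 10547)*(S(165, 179/(-98)) - 38226) = (33007 - 10547)*(3*(183 + 165)/(13 + 179/(-98) + 165² + 183*165) - 38226) = 22460*(3*348/(13 + 179*(-1/98) + 27225 + 30195) - 38226) = 22460*(3*348/(13 - 179/98 + 27225 + 30195) - 38226) = 22460*(3*348/(5628255/98) - 38226) = 22460*(3*(98/5628255)*348 - 38226) = 22460*(34104/1876085 - 38226) = 22460*(-71715191106/1876085) = -322144638448152/375217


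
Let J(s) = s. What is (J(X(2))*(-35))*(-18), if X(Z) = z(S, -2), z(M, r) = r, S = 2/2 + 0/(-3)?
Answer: -1260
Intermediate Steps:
S = 1 (S = 2*(½) + 0*(-⅓) = 1 + 0 = 1)
X(Z) = -2
(J(X(2))*(-35))*(-18) = -2*(-35)*(-18) = 70*(-18) = -1260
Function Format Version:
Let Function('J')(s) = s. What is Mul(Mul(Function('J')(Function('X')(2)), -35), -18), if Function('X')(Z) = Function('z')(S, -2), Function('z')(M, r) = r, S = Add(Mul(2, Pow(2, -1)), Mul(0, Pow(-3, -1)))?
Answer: -1260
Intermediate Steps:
S = 1 (S = Add(Mul(2, Rational(1, 2)), Mul(0, Rational(-1, 3))) = Add(1, 0) = 1)
Function('X')(Z) = -2
Mul(Mul(Function('J')(Function('X')(2)), -35), -18) = Mul(Mul(-2, -35), -18) = Mul(70, -18) = -1260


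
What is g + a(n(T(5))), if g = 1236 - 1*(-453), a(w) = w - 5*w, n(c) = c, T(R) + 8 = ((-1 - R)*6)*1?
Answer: 1865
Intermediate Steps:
T(R) = -14 - 6*R (T(R) = -8 + ((-1 - R)*6)*1 = -8 + (-6 - 6*R)*1 = -8 + (-6 - 6*R) = -14 - 6*R)
a(w) = -4*w
g = 1689 (g = 1236 + 453 = 1689)
g + a(n(T(5))) = 1689 - 4*(-14 - 6*5) = 1689 - 4*(-14 - 30) = 1689 - 4*(-44) = 1689 + 176 = 1865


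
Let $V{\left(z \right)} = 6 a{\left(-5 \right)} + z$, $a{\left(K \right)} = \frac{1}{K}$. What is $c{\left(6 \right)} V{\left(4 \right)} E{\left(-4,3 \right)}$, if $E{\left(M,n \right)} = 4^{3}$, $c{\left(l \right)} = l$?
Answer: $\frac{5376}{5} \approx 1075.2$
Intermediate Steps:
$V{\left(z \right)} = - \frac{6}{5} + z$ ($V{\left(z \right)} = \frac{6}{-5} + z = 6 \left(- \frac{1}{5}\right) + z = - \frac{6}{5} + z$)
$E{\left(M,n \right)} = 64$
$c{\left(6 \right)} V{\left(4 \right)} E{\left(-4,3 \right)} = 6 \left(- \frac{6}{5} + 4\right) 64 = 6 \cdot \frac{14}{5} \cdot 64 = \frac{84}{5} \cdot 64 = \frac{5376}{5}$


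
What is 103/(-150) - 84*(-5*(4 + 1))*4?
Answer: 1259897/150 ≈ 8399.3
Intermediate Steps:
103/(-150) - 84*(-5*(4 + 1))*4 = 103*(-1/150) - 84*(-5*5)*4 = -103/150 - (-2100)*4 = -103/150 - 84*(-100) = -103/150 + 8400 = 1259897/150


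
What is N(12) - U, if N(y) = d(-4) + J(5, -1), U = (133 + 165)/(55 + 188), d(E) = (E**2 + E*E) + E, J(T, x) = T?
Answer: 7721/243 ≈ 31.774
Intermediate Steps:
d(E) = E + 2*E**2 (d(E) = (E**2 + E**2) + E = 2*E**2 + E = E + 2*E**2)
U = 298/243 ≈ 1.2263
N(y) = 33 (N(y) = -4*(1 + 2*(-4)) + 5 = -4*(1 - 8) + 5 = -4*(-7) + 5 = 28 + 5 = 33)
N(12) - U = 33 - 1*298/243 = 33 - 298/243 = 7721/243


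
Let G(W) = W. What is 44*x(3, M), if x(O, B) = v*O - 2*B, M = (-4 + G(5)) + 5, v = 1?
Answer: -396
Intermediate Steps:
M = 6 (M = (-4 + 5) + 5 = 1 + 5 = 6)
x(O, B) = O - 2*B (x(O, B) = 1*O - 2*B = O - 2*B)
44*x(3, M) = 44*(3 - 2*6) = 44*(3 - 12) = 44*(-9) = -396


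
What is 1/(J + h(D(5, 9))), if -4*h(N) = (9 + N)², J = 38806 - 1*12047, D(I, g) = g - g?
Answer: 4/106955 ≈ 3.7399e-5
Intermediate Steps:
D(I, g) = 0
J = 26759 (J = 38806 - 12047 = 26759)
h(N) = -(9 + N)²/4
1/(J + h(D(5, 9))) = 1/(26759 - (9 + 0)²/4) = 1/(26759 - ¼*9²) = 1/(26759 - ¼*81) = 1/(26759 - 81/4) = 1/(106955/4) = 4/106955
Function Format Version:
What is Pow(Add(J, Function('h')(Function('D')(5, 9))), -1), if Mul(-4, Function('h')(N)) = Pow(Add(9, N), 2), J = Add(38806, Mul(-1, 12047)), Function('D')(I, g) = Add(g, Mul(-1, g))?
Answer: Rational(4, 106955) ≈ 3.7399e-5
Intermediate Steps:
Function('D')(I, g) = 0
J = 26759 (J = Add(38806, -12047) = 26759)
Function('h')(N) = Mul(Rational(-1, 4), Pow(Add(9, N), 2))
Pow(Add(J, Function('h')(Function('D')(5, 9))), -1) = Pow(Add(26759, Mul(Rational(-1, 4), Pow(Add(9, 0), 2))), -1) = Pow(Add(26759, Mul(Rational(-1, 4), Pow(9, 2))), -1) = Pow(Add(26759, Mul(Rational(-1, 4), 81)), -1) = Pow(Add(26759, Rational(-81, 4)), -1) = Pow(Rational(106955, 4), -1) = Rational(4, 106955)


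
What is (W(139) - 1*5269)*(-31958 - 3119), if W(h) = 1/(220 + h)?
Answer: 66350600890/359 ≈ 1.8482e+8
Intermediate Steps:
(W(139) - 1*5269)*(-31958 - 3119) = (1/(220 + 139) - 1*5269)*(-31958 - 3119) = (1/359 - 5269)*(-35077) = -1891570/359*(-35077) = 66350600890/359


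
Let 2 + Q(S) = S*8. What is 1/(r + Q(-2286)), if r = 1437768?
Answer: 1/1419478 ≈ 7.0448e-7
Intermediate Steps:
Q(S) = -2 + 8*S (Q(S) = -2 + S*8 = -2 + 8*S)
1/(r + Q(-2286)) = 1/(1437768 + (-2 + 8*(-2286))) = 1/(1437768 + (-2 - 18288)) = 1/(1437768 - 18290) = 1/1419478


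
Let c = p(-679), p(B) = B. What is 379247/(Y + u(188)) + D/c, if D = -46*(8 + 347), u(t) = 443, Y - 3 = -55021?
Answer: 633701037/37056425 ≈ 17.101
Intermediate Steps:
Y = -55018 (Y = 3 - 55021 = -55018)
D = -16330 (D = -46*355 = -16330)
c = -679
379247/(Y + u(188)) + D/c = 379247/(-55018 + 443) - 16330/(-679) = 379247/(-54575) - 16330*(-1/679) = 379247*(-1/54575) + 16330/679 = -379247/54575 + 16330/679 = 633701037/37056425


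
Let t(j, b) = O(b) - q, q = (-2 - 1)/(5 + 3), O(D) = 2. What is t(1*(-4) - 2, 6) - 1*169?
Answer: -1333/8 ≈ -166.63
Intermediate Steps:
q = -3/8 ≈ -0.37500
t(j, b) = 19/8 (t(j, b) = 2 - 1*(-3/8) = 2 + 3/8 = 19/8)
t(1*(-4) - 2, 6) - 1*169 = 19/8 - 1*169 = 19/8 - 169 = -1333/8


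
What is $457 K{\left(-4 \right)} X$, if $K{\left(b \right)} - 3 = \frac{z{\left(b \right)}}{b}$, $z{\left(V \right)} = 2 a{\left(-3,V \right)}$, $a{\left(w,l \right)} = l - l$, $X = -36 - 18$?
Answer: $-74034$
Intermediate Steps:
$X = -54$
$a{\left(w,l \right)} = 0$
$z{\left(V \right)} = 0$ ($z{\left(V \right)} = 2 \cdot 0 = 0$)
$K{\left(b \right)} = 3$ ($K{\left(b \right)} = 3 + \frac{0}{b} = 3 + 0 = 3$)
$457 K{\left(-4 \right)} X = 457 \cdot 3 \left(-54\right) = 1371 \left(-54\right) = -74034$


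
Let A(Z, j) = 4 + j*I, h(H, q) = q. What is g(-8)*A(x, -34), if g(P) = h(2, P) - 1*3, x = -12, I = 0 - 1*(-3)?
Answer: 1078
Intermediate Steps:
I = 3 (I = 0 + 3 = 3)
A(Z, j) = 4 + 3*j (A(Z, j) = 4 + j*3 = 4 + 3*j)
g(P) = -3 + P (g(P) = P - 1*3 = P - 3 = -3 + P)
g(-8)*A(x, -34) = (-3 - 8)*(4 + 3*(-34)) = -11*(4 - 102) = -11*(-98) = 1078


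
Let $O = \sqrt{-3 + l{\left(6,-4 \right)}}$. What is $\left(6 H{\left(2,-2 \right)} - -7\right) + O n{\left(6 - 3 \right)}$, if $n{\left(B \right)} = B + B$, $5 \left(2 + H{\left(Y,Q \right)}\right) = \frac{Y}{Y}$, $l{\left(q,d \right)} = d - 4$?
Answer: $- \frac{19}{5} + 6 i \sqrt{11} \approx -3.8 + 19.9 i$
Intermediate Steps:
$l{\left(q,d \right)} = -4 + d$
$H{\left(Y,Q \right)} = - \frac{9}{5}$ ($H{\left(Y,Q \right)} = -2 + \frac{Y \frac{1}{Y}}{5} = -2 + \frac{1}{5} \cdot 1 = -2 + \frac{1}{5} = - \frac{9}{5}$)
$O = i \sqrt{11}$ ($O = \sqrt{-3 - 8} = \sqrt{-11} = i \sqrt{11} \approx 3.3166 i$)
$n{\left(B \right)} = 2 B$
$\left(6 H{\left(2,-2 \right)} - -7\right) + O n{\left(6 - 3 \right)} = \left(6 \left(- \frac{9}{5}\right) - -7\right) + i \sqrt{11} \cdot 2 \left(6 - 3\right) = \left(- \frac{54}{5} + 7\right) + i \sqrt{11} \cdot 2 \cdot 3 = - \frac{19}{5} + i \sqrt{11} \cdot 6 = - \frac{19}{5} + 6 i \sqrt{11}$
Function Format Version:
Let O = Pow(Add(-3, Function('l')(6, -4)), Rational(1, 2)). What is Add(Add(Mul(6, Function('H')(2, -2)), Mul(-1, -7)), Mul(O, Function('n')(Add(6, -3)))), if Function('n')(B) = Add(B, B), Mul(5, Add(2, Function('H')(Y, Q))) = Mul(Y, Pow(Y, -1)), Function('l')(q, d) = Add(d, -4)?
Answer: Add(Rational(-19, 5), Mul(6, I, Pow(11, Rational(1, 2)))) ≈ Add(-3.8000, Mul(19.900, I))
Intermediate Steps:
Function('l')(q, d) = Add(-4, d)
Function('H')(Y, Q) = Rational(-9, 5) (Function('H')(Y, Q) = Add(-2, Mul(Rational(1, 5), Mul(Y, Pow(Y, -1)))) = Add(-2, Mul(Rational(1, 5), 1)) = Add(-2, Rational(1, 5)) = Rational(-9, 5))
O = Mul(I, Pow(11, Rational(1, 2))) (O = Pow(Add(-3, Add(-4, -4)), Rational(1, 2)) = Pow(Add(-3, -8), Rational(1, 2)) = Pow(-11, Rational(1, 2)) = Mul(I, Pow(11, Rational(1, 2))) ≈ Mul(3.3166, I))
Function('n')(B) = Mul(2, B)
Add(Add(Mul(6, Function('H')(2, -2)), Mul(-1, -7)), Mul(O, Function('n')(Add(6, -3)))) = Add(Add(Mul(6, Rational(-9, 5)), Mul(-1, -7)), Mul(Mul(I, Pow(11, Rational(1, 2))), Mul(2, Add(6, -3)))) = Add(Add(Rational(-54, 5), 7), Mul(Mul(I, Pow(11, Rational(1, 2))), Mul(2, 3))) = Add(Rational(-19, 5), Mul(Mul(I, Pow(11, Rational(1, 2))), 6)) = Add(Rational(-19, 5), Mul(6, I, Pow(11, Rational(1, 2))))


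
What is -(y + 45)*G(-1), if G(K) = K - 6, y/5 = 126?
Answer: 4725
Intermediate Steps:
y = 630 (y = 5*126 = 630)
G(K) = -6 + K
-(y + 45)*G(-1) = -(630 + 45)*(-6 - 1) = -675*(-7) = -1*(-4725) = 4725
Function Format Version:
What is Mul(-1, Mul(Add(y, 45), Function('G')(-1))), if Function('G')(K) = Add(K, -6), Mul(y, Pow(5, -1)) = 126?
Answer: 4725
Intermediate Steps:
y = 630 (y = Mul(5, 126) = 630)
Function('G')(K) = Add(-6, K)
Mul(-1, Mul(Add(y, 45), Function('G')(-1))) = Mul(-1, Mul(Add(630, 45), Add(-6, -1))) = Mul(-1, Mul(675, -7)) = Mul(-1, -4725) = 4725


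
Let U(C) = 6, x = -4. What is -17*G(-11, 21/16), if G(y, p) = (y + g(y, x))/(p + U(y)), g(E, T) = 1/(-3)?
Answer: 9248/351 ≈ 26.348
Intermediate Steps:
g(E, T) = -⅓
G(y, p) = (-⅓ + y)/(6 + p) (G(y, p) = (y - ⅓)/(p + 6) = (-⅓ + y)/(6 + p))
-17*G(-11, 21/16) = -17*(-⅓ - 11)/(6 + 21/16) = -17*(-34)/((6 + 21*(1/16))*3) = -17*(-34)/((6 + 21/16)*3) = -17*(-34)/(117/16*3) = -272*(-34)/(117*3) = -17*(-544/351) = 9248/351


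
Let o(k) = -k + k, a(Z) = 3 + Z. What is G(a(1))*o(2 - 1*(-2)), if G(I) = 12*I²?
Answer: 0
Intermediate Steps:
o(k) = 0
G(a(1))*o(2 - 1*(-2)) = (12*(3 + 1)²)*0 = (12*4²)*0 = (12*16)*0 = 192*0 = 0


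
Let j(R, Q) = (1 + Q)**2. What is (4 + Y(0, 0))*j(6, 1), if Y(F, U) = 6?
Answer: 40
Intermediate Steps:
(4 + Y(0, 0))*j(6, 1) = (4 + 6)*(1 + 1)**2 = 10*2**2 = 10*4 = 40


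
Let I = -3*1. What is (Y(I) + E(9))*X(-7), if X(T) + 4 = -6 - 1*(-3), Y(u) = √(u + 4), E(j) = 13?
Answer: -98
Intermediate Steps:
I = -3
Y(u) = √(4 + u)
X(T) = -7 (X(T) = -4 + (-6 - 1*(-3)) = -4 + (-6 + 3) = -4 - 3 = -7)
(Y(I) + E(9))*X(-7) = (√(4 - 3) + 13)*(-7) = (√1 + 13)*(-7) = (1 + 13)*(-7) = 14*(-7) = -98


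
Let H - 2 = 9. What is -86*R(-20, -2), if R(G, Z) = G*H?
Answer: 18920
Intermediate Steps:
H = 11 (H = 2 + 9 = 11)
R(G, Z) = 11*G (R(G, Z) = G*11 = 11*G)
-86*R(-20, -2) = -946*(-20) = -86*(-220) = 18920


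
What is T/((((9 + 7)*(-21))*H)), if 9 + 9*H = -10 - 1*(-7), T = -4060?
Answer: -145/16 ≈ -9.0625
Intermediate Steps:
H = -4/3 (H = -1 + (-10 - 1*(-7))/9 = -1 + (-10 + 7)/9 = -1 + (1/9)*(-3) = -1 - 1/3 = -4/3 ≈ -1.3333)
T/((((9 + 7)*(-21))*H)) = -4060*1/(28*(9 + 7)) = -4060/((16*(-21))*(-4/3)) = -4060/((-336*(-4/3))) = -4060/448 = -4060*1/448 = -145/16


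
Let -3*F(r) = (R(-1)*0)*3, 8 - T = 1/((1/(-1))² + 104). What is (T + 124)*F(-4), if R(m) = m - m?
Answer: 0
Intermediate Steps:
R(m) = 0
T = 839/105 (T = 8 - 1/((1/(-1))² + 104) = 8 - 1/((-1)² + 104) = 8 - 1/(1 + 104) = 8 - 1/105 = 839/105 ≈ 7.9905)
F(r) = 0 (F(r) = -0*0*3/3 = -0*3 = -⅓*0 = 0)
(T + 124)*F(-4) = (839/105 + 124)*0 = (13859/105)*0 = 0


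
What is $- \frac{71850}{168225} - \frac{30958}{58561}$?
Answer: $- \frac{125540232}{131352323} \approx -0.95575$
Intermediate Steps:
$- \frac{71850}{168225} - \frac{30958}{58561} = \left(-71850\right) \frac{1}{168225} - \frac{30958}{58561} = - \frac{958}{2243} - \frac{30958}{58561} = - \frac{125540232}{131352323}$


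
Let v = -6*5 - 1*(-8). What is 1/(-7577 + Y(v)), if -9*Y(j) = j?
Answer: -9/68171 ≈ -0.00013202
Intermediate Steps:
v = -22 (v = -30 + 8 = -22)
Y(j) = -j/9
1/(-7577 + Y(v)) = 1/(-7577 - 1/9*(-22)) = 1/(-7577 + 22/9) = 1/(-68171/9) = -9/68171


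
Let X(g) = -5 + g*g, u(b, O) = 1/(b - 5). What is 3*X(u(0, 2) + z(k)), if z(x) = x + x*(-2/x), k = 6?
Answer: 708/25 ≈ 28.320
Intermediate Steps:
u(b, O) = 1/(-5 + b)
z(x) = -2 + x (z(x) = x - 2 = -2 + x)
X(g) = -5 + g²
3*X(u(0, 2) + z(k)) = 3*(-5 + (1/(-5 + 0) + (-2 + 6))²) = 3*(-5 + (1/(-5) + 4)²) = 3*(-5 + (-⅕ + 4)²) = 3*(-5 + (19/5)²) = 3*(-5 + 361/25) = 3*(236/25) = 708/25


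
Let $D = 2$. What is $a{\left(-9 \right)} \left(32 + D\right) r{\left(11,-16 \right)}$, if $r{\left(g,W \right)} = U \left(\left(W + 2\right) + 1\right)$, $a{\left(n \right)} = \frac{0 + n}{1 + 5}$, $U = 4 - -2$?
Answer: $3978$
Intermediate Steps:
$U = 6$ ($U = 4 + 2 = 6$)
$a{\left(n \right)} = \frac{n}{6}$
$r{\left(g,W \right)} = 18 + 6 W$ ($r{\left(g,W \right)} = 6 \left(\left(W + 2\right) + 1\right) = 6 \left(\left(2 + W\right) + 1\right) = 6 \left(3 + W\right) = 18 + 6 W$)
$a{\left(-9 \right)} \left(32 + D\right) r{\left(11,-16 \right)} = \frac{1}{6} \left(-9\right) \left(32 + 2\right) \left(18 + 6 \left(-16\right)\right) = \left(- \frac{3}{2}\right) 34 \left(18 - 96\right) = \left(-51\right) \left(-78\right) = 3978$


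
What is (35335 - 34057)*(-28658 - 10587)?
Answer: -50155110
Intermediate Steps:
(35335 - 34057)*(-28658 - 10587) = 1278*(-39245) = -50155110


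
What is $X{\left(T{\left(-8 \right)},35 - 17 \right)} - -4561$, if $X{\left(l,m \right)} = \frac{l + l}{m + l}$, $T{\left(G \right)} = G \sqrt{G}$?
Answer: $\frac{953505}{209} - \frac{144 i \sqrt{2}}{209} \approx 4562.2 - 0.97439 i$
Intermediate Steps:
$T{\left(G \right)} = G^{\frac{3}{2}}$
$X{\left(l,m \right)} = \frac{2 l}{l + m}$
$X{\left(T{\left(-8 \right)},35 - 17 \right)} - -4561 = \frac{2 \left(-8\right)^{\frac{3}{2}}}{\left(-8\right)^{\frac{3}{2}} + \left(35 - 17\right)} - -4561 = \frac{2 \left(- 16 i \sqrt{2}\right)}{- 16 i \sqrt{2} + 18} + 4561 = \frac{2 \left(- 16 i \sqrt{2}\right)}{18 - 16 i \sqrt{2}} + 4561 = - \frac{32 i \sqrt{2}}{18 - 16 i \sqrt{2}} + 4561 = 4561 - \frac{32 i \sqrt{2}}{18 - 16 i \sqrt{2}}$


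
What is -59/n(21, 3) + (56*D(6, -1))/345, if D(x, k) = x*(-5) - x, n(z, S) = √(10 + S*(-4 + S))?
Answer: -672/115 - 59*√7/7 ≈ -28.143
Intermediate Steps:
D(x, k) = -6*x (D(x, k) = -5*x - x = -6*x)
-59/n(21, 3) + (56*D(6, -1))/345 = -59/√(10 + 3² - 4*3) + (56*(-6*6))/345 = -59/√(10 + 9 - 12) + (56*(-36))*(1/345) = -59*√7/7 - 2016*1/345 = -59*√7/7 - 672/115 = -672/115 - 59*√7/7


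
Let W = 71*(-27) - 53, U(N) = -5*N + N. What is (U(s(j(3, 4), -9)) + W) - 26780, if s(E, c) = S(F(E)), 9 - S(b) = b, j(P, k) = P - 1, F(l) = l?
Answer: -28778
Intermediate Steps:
j(P, k) = -1 + P
S(b) = 9 - b
s(E, c) = 9 - E
U(N) = -4*N
W = -1970 (W = -1917 - 53 = -1970)
(U(s(j(3, 4), -9)) + W) - 26780 = (-4*(9 - (-1 + 3)) - 1970) - 26780 = (-4*(9 - 1*2) - 1970) - 26780 = (-4*(9 - 2) - 1970) - 26780 = (-4*7 - 1970) - 26780 = (-28 - 1970) - 26780 = -1998 - 26780 = -28778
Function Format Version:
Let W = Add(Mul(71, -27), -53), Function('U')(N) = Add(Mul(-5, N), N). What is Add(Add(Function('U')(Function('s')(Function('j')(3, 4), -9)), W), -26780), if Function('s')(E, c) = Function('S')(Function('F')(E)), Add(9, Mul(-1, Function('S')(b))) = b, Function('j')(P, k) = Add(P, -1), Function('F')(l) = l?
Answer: -28778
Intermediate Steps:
Function('j')(P, k) = Add(-1, P)
Function('S')(b) = Add(9, Mul(-1, b))
Function('s')(E, c) = Add(9, Mul(-1, E))
Function('U')(N) = Mul(-4, N)
W = -1970 (W = Add(-1917, -53) = -1970)
Add(Add(Function('U')(Function('s')(Function('j')(3, 4), -9)), W), -26780) = Add(Add(Mul(-4, Add(9, Mul(-1, Add(-1, 3)))), -1970), -26780) = Add(Add(Mul(-4, Add(9, Mul(-1, 2))), -1970), -26780) = Add(Add(Mul(-4, Add(9, -2)), -1970), -26780) = Add(Add(Mul(-4, 7), -1970), -26780) = Add(Add(-28, -1970), -26780) = Add(-1998, -26780) = -28778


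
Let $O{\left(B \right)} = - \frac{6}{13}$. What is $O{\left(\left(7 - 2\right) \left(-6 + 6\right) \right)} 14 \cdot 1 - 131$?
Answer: $- \frac{1787}{13} \approx -137.46$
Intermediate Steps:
$O{\left(B \right)} = - \frac{6}{13}$ ($O{\left(B \right)} = \left(-6\right) \frac{1}{13} = - \frac{6}{13}$)
$O{\left(\left(7 - 2\right) \left(-6 + 6\right) \right)} 14 \cdot 1 - 131 = - \frac{6 \cdot 14 \cdot 1}{13} - 131 = \left(- \frac{6}{13}\right) 14 - 131 = - \frac{84}{13} - 131 = - \frac{1787}{13}$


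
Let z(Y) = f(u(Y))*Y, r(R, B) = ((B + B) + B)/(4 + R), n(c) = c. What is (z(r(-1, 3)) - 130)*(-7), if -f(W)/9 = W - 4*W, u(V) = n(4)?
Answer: -1358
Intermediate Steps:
u(V) = 4
f(W) = 27*W (f(W) = -9*(W - 4*W) = -(-27)*W = 27*W)
r(R, B) = 3*B/(4 + R) (r(R, B) = (2*B + B)/(4 + R) = (3*B)/(4 + R) = 3*B/(4 + R))
z(Y) = 108*Y (z(Y) = (27*4)*Y = 108*Y)
(z(r(-1, 3)) - 130)*(-7) = (108*(3*3/(4 - 1)) - 130)*(-7) = (108*(3*3/3) - 130)*(-7) = (108*(3*3*(1/3)) - 130)*(-7) = (108*3 - 130)*(-7) = (324 - 130)*(-7) = 194*(-7) = -1358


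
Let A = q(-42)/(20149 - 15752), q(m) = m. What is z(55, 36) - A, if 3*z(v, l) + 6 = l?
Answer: 44012/4397 ≈ 10.010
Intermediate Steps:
A = -42/4397 (A = -42/(20149 - 15752) = -42/4397 ≈ -0.0095520)
z(v, l) = -2 + l/3
z(55, 36) - A = (-2 + (1/3)*36) - 1*(-42/4397) = (-2 + 12) + 42/4397 = 10 + 42/4397 = 44012/4397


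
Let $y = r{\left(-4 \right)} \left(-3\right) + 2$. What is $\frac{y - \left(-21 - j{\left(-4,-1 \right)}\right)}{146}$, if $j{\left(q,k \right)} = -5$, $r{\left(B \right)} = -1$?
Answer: $\frac{21}{146} \approx 0.14384$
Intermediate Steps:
$y = 5$ ($y = \left(-1\right) \left(-3\right) + 2 = 3 + 2 = 5$)
$\frac{y - \left(-21 - j{\left(-4,-1 \right)}\right)}{146} = \frac{5 + \left(\left(51 - 5\right) - 30\right)}{146} = \frac{5 + \left(46 - 30\right)}{146} = \frac{5 + 16}{146} = \frac{1}{146} \cdot 21 = \frac{21}{146}$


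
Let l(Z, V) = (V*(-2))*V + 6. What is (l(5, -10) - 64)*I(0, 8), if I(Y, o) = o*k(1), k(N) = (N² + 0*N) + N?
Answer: -4128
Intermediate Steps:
k(N) = N + N² (k(N) = (N² + 0) + N = N² + N = N + N²)
l(Z, V) = 6 - 2*V² (l(Z, V) = (-2*V)*V + 6 = -2*V² + 6 = 6 - 2*V²)
I(Y, o) = 2*o (I(Y, o) = o*(1*(1 + 1)) = o*(1*2) = o*2 = 2*o)
(l(5, -10) - 64)*I(0, 8) = ((6 - 2*(-10)²) - 64)*(2*8) = ((6 - 2*100) - 64)*16 = ((6 - 200) - 64)*16 = (-194 - 64)*16 = -258*16 = -4128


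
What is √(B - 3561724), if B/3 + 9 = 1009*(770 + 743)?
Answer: 10*√10181 ≈ 1009.0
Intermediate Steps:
B = 4579824 (B = -27 + 3*(1009*(770 + 743)) = -27 + 3*(1009*1513) = -27 + 3*1526617 = -27 + 4579851 = 4579824)
√(B - 3561724) = √(4579824 - 3561724) = √1018100 = 10*√10181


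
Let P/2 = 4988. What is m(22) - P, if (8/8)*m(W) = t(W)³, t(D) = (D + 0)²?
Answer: 113369928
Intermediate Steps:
t(D) = D²
P = 9976 (P = 2*4988 = 9976)
m(W) = W⁶ (m(W) = (W²)³ = W⁶)
m(22) - P = 22⁶ - 1*9976 = 113379904 - 9976 = 113369928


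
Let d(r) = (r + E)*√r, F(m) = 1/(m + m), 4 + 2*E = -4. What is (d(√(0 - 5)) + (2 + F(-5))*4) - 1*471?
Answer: -2317/5 + (-5)^(¾) - 4*(-5)^(¼) ≈ -469.99 - 1.8651*I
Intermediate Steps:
E = -4 (E = -2 + (½)*(-4) = -2 - 2 = -4)
F(m) = 1/(2*m)
d(r) = √r*(-4 + r) (d(r) = (r - 4)*√r = (-4 + r)*√r = √r*(-4 + r))
(d(√(0 - 5)) + (2 + F(-5))*4) - 1*471 = (√(√(0 - 5))*(-4 + √(0 - 5)) + (2 + (½)/(-5))*4) - 1*471 = (√(√(-5))*(-4 + √(-5)) + (2 + (½)*(-⅕))*4) - 471 = (√(I*√5)*(-4 + I*√5) + (2 - ⅒)*4) - 471 = ((5^(¼)*√I)*(-4 + I*√5) + (19/10)*4) - 471 = (5^(¼)*√I*(-4 + I*√5) + 38/5) - 471 = (38/5 + 5^(¼)*√I*(-4 + I*√5)) - 471 = -2317/5 + 5^(¼)*√I*(-4 + I*√5)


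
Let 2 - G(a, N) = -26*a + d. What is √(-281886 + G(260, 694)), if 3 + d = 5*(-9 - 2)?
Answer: I*√275066 ≈ 524.47*I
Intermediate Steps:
d = -58 (d = -3 + 5*(-9 - 2) = -3 + 5*(-11) = -3 - 55 = -58)
G(a, N) = 60 + 26*a (G(a, N) = 2 - (-26*a - 58) = 2 - (-58 - 26*a) = 2 + (58 + 26*a) = 60 + 26*a)
√(-281886 + G(260, 694)) = √(-281886 + (60 + 26*260)) = √(-281886 + (60 + 6760)) = √(-281886 + 6820) = √(-275066) = I*√275066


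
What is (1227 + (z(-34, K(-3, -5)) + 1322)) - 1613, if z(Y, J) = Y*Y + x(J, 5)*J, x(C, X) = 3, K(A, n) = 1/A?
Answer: 2091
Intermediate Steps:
z(Y, J) = Y**2 + 3*J (z(Y, J) = Y*Y + 3*J = Y**2 + 3*J)
(1227 + (z(-34, K(-3, -5)) + 1322)) - 1613 = (1227 + (((-34)**2 + 3/(-3)) + 1322)) - 1613 = (1227 + ((1156 + 3*(-1/3)) + 1322)) - 1613 = (1227 + ((1156 - 1) + 1322)) - 1613 = (1227 + (1155 + 1322)) - 1613 = (1227 + 2477) - 1613 = 3704 - 1613 = 2091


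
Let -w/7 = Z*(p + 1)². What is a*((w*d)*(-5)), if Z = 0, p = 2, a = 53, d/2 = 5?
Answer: 0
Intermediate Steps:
d = 10 (d = 2*5 = 10)
w = 0 (w = -0*(2 + 1)² = -0*3² = -0*9 = -7*0 = 0)
a*((w*d)*(-5)) = 53*((0*10)*(-5)) = 53*(0*(-5)) = 53*0 = 0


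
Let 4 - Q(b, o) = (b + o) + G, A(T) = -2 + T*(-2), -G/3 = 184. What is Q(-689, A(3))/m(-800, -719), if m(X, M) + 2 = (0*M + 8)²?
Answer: 1253/62 ≈ 20.210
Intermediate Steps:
G = -552 (G = -3*184 = -552)
A(T) = -2 - 2*T
Q(b, o) = 556 - b - o (Q(b, o) = 4 - ((b + o) - 552) = 4 - (-552 + b + o) = 4 + (552 - b - o) = 556 - b - o)
m(X, M) = 62 (m(X, M) = -2 + (0*M + 8)² = -2 + (0 + 8)² = -2 + 8² = -2 + 64 = 62)
Q(-689, A(3))/m(-800, -719) = (556 - 1*(-689) - (-2 - 2*3))/62 = (556 + 689 - (-2 - 6))*(1/62) = (556 + 689 - 1*(-8))*(1/62) = (556 + 689 + 8)*(1/62) = 1253*(1/62) = 1253/62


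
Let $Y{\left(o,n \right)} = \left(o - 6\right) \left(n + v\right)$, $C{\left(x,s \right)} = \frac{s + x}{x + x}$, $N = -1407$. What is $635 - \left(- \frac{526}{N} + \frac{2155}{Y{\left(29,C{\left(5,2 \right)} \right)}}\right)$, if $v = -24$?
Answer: $\frac{4815473771}{7540113} \approx 638.65$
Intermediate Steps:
$C{\left(x,s \right)} = \frac{s + x}{2 x}$
$Y{\left(o,n \right)} = \left(-24 + n\right) \left(-6 + o\right)$ ($Y{\left(o,n \right)} = \left(o - 6\right) \left(n - 24\right) = \left(-6 + o\right) \left(-24 + n\right) = \left(-24 + n\right) \left(-6 + o\right)$)
$635 - \left(- \frac{526}{N} + \frac{2155}{Y{\left(29,C{\left(5,2 \right)} \right)}}\right) = 635 - \left(- \frac{526}{-1407} + \frac{2155}{144 - 696 - 6 \frac{2 + 5}{2 \cdot 5} + \frac{2 + 5}{2 \cdot 5} \cdot 29}\right) = 635 - \left(\left(-526\right) \left(- \frac{1}{1407}\right) + \frac{2155}{144 - 696 - 6 \cdot \frac{1}{2} \cdot \frac{1}{5} \cdot 7 + \frac{1}{2} \cdot \frac{1}{5} \cdot 7 \cdot 29}\right) = 635 - \left(\frac{526}{1407} + \frac{2155}{144 - 696 - \frac{21}{5} + \frac{7}{10} \cdot 29}\right) = 635 - \left(\frac{526}{1407} + \frac{2155}{144 - 696 - \frac{21}{5} + \frac{203}{10}}\right) = 635 - \left(\frac{526}{1407} + \frac{2155}{- \frac{5359}{10}}\right) = 635 - \left(\frac{526}{1407} + 2155 \left(- \frac{10}{5359}\right)\right) = 635 - \left(\frac{526}{1407} - \frac{21550}{5359}\right) = 635 - - \frac{27502016}{7540113} = 635 + \frac{27502016}{7540113} = \frac{4815473771}{7540113}$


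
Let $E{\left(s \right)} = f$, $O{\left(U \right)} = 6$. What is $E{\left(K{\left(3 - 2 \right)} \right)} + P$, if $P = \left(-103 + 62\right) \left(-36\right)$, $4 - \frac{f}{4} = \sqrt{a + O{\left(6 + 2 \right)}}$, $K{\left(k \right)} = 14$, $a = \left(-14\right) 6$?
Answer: $1492 - 4 i \sqrt{78} \approx 1492.0 - 35.327 i$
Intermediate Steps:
$a = -84$
$f = 16 - 4 i \sqrt{78}$ ($f = 16 - 4 \sqrt{-84 + 6} = 16 - 4 \sqrt{-78} = 16 - 4 i \sqrt{78} \approx 16.0 - 35.327 i$)
$E{\left(s \right)} = 16 - 4 i \sqrt{78}$
$P = 1476$ ($P = \left(-41\right) \left(-36\right) = 1476$)
$E{\left(K{\left(3 - 2 \right)} \right)} + P = \left(16 - 4 i \sqrt{78}\right) + 1476 = 1492 - 4 i \sqrt{78}$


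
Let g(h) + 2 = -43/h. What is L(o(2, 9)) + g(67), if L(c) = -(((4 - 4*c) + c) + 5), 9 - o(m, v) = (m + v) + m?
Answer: -1584/67 ≈ -23.642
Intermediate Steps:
g(h) = -2 - 43/h
o(m, v) = 9 - v - 2*m (o(m, v) = 9 - ((m + v) + m) = 9 - (v + 2*m) = 9 + (-v - 2*m) = 9 - v - 2*m)
L(c) = -9 + 3*c (L(c) = -((4 - 3*c) + 5) = -(9 - 3*c) = -9 + 3*c)
L(o(2, 9)) + g(67) = (-9 + 3*(9 - 1*9 - 2*2)) + (-2 - 43/67) = (-9 + 3*(9 - 9 - 4)) + (-2 - 43*1/67) = (-9 + 3*(-4)) + (-2 - 43/67) = (-9 - 12) - 177/67 = -21 - 177/67 = -1584/67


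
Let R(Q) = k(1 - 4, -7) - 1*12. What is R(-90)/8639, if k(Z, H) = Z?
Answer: -15/8639 ≈ -0.0017363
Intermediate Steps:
R(Q) = -15 (R(Q) = (1 - 4) - 1*12 = -3 - 12 = -15)
R(-90)/8639 = -15/8639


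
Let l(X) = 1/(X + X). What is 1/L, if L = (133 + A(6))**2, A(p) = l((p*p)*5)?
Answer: 129600/2292590161 ≈ 5.6530e-5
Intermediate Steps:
l(X) = 1/(2*X)
A(p) = 1/(10*p**2) (A(p) = 1/(2*(((p*p)*5))) = 1/(2*((p**2*5))) = 1/(2*((5*p**2))) = (1/(5*p**2))/2 = 1/(10*p**2))
L = 2292590161/129600 (L = (133 + (1/10)/6**2)**2 = (133 + (1/10)*(1/36))**2 = (133 + 1/360)**2 = (47881/360)**2 = 2292590161/129600 ≈ 17690.)
1/L = 1/(2292590161/129600) = 129600/2292590161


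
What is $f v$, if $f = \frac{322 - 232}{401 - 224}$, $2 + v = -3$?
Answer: $- \frac{150}{59} \approx -2.5424$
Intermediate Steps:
$v = -5$ ($v = -2 - 3 = -5$)
$f = \frac{30}{59}$ ($f = \frac{90}{177} = 90 \cdot \frac{1}{177} = \frac{30}{59} \approx 0.50847$)
$f v = \frac{30}{59} \left(-5\right) = - \frac{150}{59}$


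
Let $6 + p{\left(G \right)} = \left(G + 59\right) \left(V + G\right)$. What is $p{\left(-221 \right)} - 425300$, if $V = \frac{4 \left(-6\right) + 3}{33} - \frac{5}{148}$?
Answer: $- \frac{316967885}{814} \approx -3.894 \cdot 10^{5}$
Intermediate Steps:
$V = - \frac{1091}{1628}$ ($V = \left(-24 + 3\right) \frac{1}{33} - \frac{5}{148} = \left(-21\right) \frac{1}{33} - \frac{5}{148} = - \frac{7}{11} - \frac{5}{148} = - \frac{1091}{1628} \approx -0.67015$)
$p{\left(G \right)} = -6 + \left(59 + G\right) \left(- \frac{1091}{1628} + G\right)$ ($p{\left(G \right)} = -6 + \left(G + 59\right) \left(- \frac{1091}{1628} + G\right) = -6 + \left(59 + G\right) \left(- \frac{1091}{1628} + G\right)$)
$p{\left(-221 \right)} - 425300 = \left(- \frac{74137}{1628} + \left(-221\right)^{2} + \frac{94961}{1628} \left(-221\right)\right) - 425300 = \left(- \frac{74137}{1628} + 48841 - \frac{20986381}{1628}\right) - 425300 = \frac{29226315}{814} - 425300 = - \frac{316967885}{814}$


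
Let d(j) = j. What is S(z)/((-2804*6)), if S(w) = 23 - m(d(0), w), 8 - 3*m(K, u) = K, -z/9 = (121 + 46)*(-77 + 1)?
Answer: -61/50472 ≈ -0.0012086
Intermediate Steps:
z = 114228 (z = -9*(121 + 46)*(-77 + 1) = -1503*(-76) = -9*(-12692) = 114228)
m(K, u) = 8/3 - K/3
S(w) = 61/3 (S(w) = 23 - (8/3 - ⅓*0) = 23 - (8/3 + 0) = 23 - 1*8/3 = 23 - 8/3 = 61/3)
S(z)/((-2804*6)) = 61/(3*((-2804*6))) = (61/3)/(-16824) = (61/3)*(-1/16824) = -61/50472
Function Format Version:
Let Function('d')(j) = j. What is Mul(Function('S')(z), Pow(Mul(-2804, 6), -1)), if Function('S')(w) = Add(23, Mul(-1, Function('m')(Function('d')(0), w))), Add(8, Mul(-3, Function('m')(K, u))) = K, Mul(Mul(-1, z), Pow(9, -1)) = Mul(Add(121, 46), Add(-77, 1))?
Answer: Rational(-61, 50472) ≈ -0.0012086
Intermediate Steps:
z = 114228 (z = Mul(-9, Mul(Add(121, 46), Add(-77, 1))) = Mul(-9, Mul(167, -76)) = Mul(-9, -12692) = 114228)
Function('m')(K, u) = Add(Rational(8, 3), Mul(Rational(-1, 3), K))
Function('S')(w) = Rational(61, 3) (Function('S')(w) = Add(23, Mul(-1, Add(Rational(8, 3), Mul(Rational(-1, 3), 0)))) = Add(23, Mul(-1, Add(Rational(8, 3), 0))) = Add(23, Mul(-1, Rational(8, 3))) = Add(23, Rational(-8, 3)) = Rational(61, 3))
Mul(Function('S')(z), Pow(Mul(-2804, 6), -1)) = Mul(Rational(61, 3), Pow(Mul(-2804, 6), -1)) = Mul(Rational(61, 3), Pow(-16824, -1)) = Mul(Rational(61, 3), Rational(-1, 16824)) = Rational(-61, 50472)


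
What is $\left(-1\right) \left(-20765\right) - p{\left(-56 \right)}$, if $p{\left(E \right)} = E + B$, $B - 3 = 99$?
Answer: $20719$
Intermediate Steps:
$B = 102$ ($B = 3 + 99 = 102$)
$p{\left(E \right)} = 102 + E$ ($p{\left(E \right)} = E + 102 = 102 + E$)
$\left(-1\right) \left(-20765\right) - p{\left(-56 \right)} = \left(-1\right) \left(-20765\right) - \left(102 - 56\right) = 20765 - 46 = 20719$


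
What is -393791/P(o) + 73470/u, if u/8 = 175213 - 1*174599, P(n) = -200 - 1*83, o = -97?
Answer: 977546701/695048 ≈ 1406.4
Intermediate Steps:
P(n) = -283 (P(n) = -200 - 83 = -283)
u = 4912 (u = 8*(175213 - 1*174599) = 8*(175213 - 174599) = 8*614 = 4912)
-393791/P(o) + 73470/u = -393791/(-283) + 73470/4912 = -393791*(-1/283) + 73470*(1/4912) = 393791/283 + 36735/2456 = 977546701/695048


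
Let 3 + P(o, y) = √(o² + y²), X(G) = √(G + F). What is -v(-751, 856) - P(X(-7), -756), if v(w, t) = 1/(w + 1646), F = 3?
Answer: 2684/895 - 2*√142883 ≈ -753.00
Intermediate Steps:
v(w, t) = 1/(1646 + w)
X(G) = √(3 + G) (X(G) = √(G + 3) = √(3 + G))
P(o, y) = -3 + √(o² + y²)
-v(-751, 856) - P(X(-7), -756) = -1/(1646 - 751) - (-3 + √((√(3 - 7))² + (-756)²)) = -1/895 - (-3 + √((√(-4))² + 571536)) = -1*1/895 - (-3 + √((2*I)² + 571536)) = -1/895 - (-3 + √(-4 + 571536)) = -1/895 - (-3 + √571532) = -1/895 - (-3 + 2*√142883) = -1/895 + (3 - 2*√142883) = 2684/895 - 2*√142883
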